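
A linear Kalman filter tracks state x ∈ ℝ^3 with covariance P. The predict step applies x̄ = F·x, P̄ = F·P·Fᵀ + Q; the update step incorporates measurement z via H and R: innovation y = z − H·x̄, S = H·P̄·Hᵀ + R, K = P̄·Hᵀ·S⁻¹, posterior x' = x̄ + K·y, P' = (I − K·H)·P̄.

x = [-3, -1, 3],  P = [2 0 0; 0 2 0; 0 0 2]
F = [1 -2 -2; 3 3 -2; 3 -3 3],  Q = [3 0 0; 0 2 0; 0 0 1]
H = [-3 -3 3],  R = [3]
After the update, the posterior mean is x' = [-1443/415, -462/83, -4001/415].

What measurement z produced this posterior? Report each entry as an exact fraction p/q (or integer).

z = [-2]

x̄ = F·x = [-7, -18, 3]
P̄ = F·P·Fᵀ + Q = [21 2 6; 2 46 -12; 6 -12 55]
S = H·P̄·Hᵀ + R = [1245]
K = P̄·Hᵀ·S⁻¹ = [-17/415; -12/83; 61/415]
x' − x̄ = [1462/415, 1032/83, -5246/415] = K·y
y = (KᵀK)⁻¹·Kᵀ·(x' − x̄) = [-86]
z = y + H·x̄ = [-86] + [84] = [-2]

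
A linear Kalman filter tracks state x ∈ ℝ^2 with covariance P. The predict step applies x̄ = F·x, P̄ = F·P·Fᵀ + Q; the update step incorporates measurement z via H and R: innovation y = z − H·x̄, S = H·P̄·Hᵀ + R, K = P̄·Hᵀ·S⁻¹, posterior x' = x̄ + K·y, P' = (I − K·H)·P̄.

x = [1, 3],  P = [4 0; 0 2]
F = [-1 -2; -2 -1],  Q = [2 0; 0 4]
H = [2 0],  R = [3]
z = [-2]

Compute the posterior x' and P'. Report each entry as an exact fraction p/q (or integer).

x̄ = F·x = [-7, -5]
P̄ = F·P·Fᵀ + Q = [14 12; 12 22]
y = z − H·x̄ = [12]
S = H·P̄·Hᵀ + R = [59]
K = P̄·Hᵀ·S⁻¹ = [28/59; 24/59]
x' = x̄ + K·y = [-77/59, -7/59]
P' = (I − K·H)·P̄ = [42/59 36/59; 36/59 722/59]

x' = [-77/59, -7/59]
P' = [42/59 36/59; 36/59 722/59]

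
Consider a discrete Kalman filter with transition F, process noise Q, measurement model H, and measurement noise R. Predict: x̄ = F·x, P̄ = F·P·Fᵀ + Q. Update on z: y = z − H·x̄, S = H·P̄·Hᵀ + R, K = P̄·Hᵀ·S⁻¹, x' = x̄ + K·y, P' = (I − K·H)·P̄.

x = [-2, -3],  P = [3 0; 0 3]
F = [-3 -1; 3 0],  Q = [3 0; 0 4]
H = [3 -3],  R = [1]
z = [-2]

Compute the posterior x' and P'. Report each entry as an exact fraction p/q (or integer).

x' = [1107/1063, 1800/1063]
P' = [2679/1063 2619/1063; 2619/1063 2677/1063]

x̄ = F·x = [9, -6]
P̄ = F·P·Fᵀ + Q = [33 -27; -27 31]
y = z − H·x̄ = [-47]
S = H·P̄·Hᵀ + R = [1063]
K = P̄·Hᵀ·S⁻¹ = [180/1063; -174/1063]
x' = x̄ + K·y = [1107/1063, 1800/1063]
P' = (I − K·H)·P̄ = [2679/1063 2619/1063; 2619/1063 2677/1063]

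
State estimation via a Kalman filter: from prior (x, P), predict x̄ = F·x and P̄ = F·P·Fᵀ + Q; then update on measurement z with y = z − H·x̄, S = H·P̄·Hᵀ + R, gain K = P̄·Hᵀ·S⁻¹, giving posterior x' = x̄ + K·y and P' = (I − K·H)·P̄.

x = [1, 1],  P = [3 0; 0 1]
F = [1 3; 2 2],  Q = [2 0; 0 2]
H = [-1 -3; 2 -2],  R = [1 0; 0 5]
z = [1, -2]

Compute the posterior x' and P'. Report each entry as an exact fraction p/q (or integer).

x' = [-6062/8189, -478/8189]
P' = [5362/8189 -1128/8189; -1128/8189 1062/8189]

x̄ = F·x = [4, 4]
P̄ = F·P·Fᵀ + Q = [14 12; 12 18]
y = z − H·x̄ = [17, -2]
S = H·P̄·Hᵀ + R = [249 32; 32 37]
K = P̄·Hᵀ·S⁻¹ = [-1978/8189 2596/8189; -2058/8189 -876/8189]
x' = x̄ + K·y = [-6062/8189, -478/8189]
P' = (I − K·H)·P̄ = [5362/8189 -1128/8189; -1128/8189 1062/8189]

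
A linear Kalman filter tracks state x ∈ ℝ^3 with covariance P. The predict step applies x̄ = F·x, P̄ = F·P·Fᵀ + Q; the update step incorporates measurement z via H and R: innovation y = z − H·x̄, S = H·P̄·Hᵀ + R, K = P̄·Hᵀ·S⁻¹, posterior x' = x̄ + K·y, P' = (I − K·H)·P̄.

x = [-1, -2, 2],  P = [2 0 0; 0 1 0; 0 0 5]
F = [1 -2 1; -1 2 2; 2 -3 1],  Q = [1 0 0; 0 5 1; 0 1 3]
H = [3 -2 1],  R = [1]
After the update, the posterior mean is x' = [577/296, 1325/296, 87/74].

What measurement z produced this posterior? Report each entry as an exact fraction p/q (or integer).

x̄ = F·x = [5, 1, 6]
P̄ = F·P·Fᵀ + Q = [12 4 15; 4 31 1; 15 1 25]
S = H·P̄·Hᵀ + R = [296]
K = P̄·Hᵀ·S⁻¹ = [43/296; -49/296; 17/74]
x' − x̄ = [-903/296, 1029/296, -357/74] = K·y
y = (KᵀK)⁻¹·Kᵀ·(x' − x̄) = [-21]
z = y + H·x̄ = [-21] + [19] = [-2]

z = [-2]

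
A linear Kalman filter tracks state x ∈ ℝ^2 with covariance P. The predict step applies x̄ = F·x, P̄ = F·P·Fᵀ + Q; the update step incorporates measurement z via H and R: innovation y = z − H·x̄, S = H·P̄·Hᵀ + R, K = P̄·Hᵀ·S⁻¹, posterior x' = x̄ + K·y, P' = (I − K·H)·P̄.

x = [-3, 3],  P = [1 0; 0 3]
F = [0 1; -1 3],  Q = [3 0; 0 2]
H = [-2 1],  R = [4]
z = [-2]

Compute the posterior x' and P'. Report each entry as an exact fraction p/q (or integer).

x̄ = F·x = [3, 12]
P̄ = F·P·Fᵀ + Q = [6 9; 9 30]
y = z − H·x̄ = [-8]
S = H·P̄·Hᵀ + R = [22]
K = P̄·Hᵀ·S⁻¹ = [-3/22; 6/11]
x' = x̄ + K·y = [45/11, 84/11]
P' = (I − K·H)·P̄ = [123/22 117/11; 117/11 258/11]

x' = [45/11, 84/11]
P' = [123/22 117/11; 117/11 258/11]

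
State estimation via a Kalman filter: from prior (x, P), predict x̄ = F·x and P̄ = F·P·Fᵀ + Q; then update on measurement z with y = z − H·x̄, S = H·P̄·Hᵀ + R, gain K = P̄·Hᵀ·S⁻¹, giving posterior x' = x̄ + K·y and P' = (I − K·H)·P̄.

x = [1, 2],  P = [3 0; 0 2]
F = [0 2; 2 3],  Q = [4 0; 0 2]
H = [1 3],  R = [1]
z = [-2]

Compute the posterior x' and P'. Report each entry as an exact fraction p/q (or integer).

x̄ = F·x = [4, 8]
P̄ = F·P·Fᵀ + Q = [12 12; 12 32]
y = z − H·x̄ = [-30]
S = H·P̄·Hᵀ + R = [373]
K = P̄·Hᵀ·S⁻¹ = [48/373; 108/373]
x' = x̄ + K·y = [52/373, -256/373]
P' = (I − K·H)·P̄ = [2172/373 -708/373; -708/373 272/373]

x' = [52/373, -256/373]
P' = [2172/373 -708/373; -708/373 272/373]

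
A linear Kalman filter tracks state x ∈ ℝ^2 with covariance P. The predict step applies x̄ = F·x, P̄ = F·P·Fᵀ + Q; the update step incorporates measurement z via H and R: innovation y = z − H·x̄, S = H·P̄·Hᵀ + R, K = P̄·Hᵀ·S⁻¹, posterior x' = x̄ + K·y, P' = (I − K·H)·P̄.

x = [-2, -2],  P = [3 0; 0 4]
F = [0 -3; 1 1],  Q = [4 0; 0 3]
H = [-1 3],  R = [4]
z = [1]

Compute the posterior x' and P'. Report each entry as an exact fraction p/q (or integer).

x' = [-104/103, -13/103]
P' = [1232/103 360/103; 360/103 148/103]

x̄ = F·x = [6, -4]
P̄ = F·P·Fᵀ + Q = [40 -12; -12 10]
y = z − H·x̄ = [19]
S = H·P̄·Hᵀ + R = [206]
K = P̄·Hᵀ·S⁻¹ = [-38/103; 21/103]
x' = x̄ + K·y = [-104/103, -13/103]
P' = (I − K·H)·P̄ = [1232/103 360/103; 360/103 148/103]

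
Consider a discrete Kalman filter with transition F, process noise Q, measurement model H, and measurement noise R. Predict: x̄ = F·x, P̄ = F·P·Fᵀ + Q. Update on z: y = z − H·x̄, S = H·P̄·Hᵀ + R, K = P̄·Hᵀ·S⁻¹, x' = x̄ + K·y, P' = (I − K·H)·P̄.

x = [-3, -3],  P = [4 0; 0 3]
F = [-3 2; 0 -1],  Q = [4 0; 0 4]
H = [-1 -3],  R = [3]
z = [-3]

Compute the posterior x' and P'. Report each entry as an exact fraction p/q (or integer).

x̄ = F·x = [3, 3]
P̄ = F·P·Fᵀ + Q = [52 -6; -6 7]
y = z − H·x̄ = [9]
S = H·P̄·Hᵀ + R = [82]
K = P̄·Hᵀ·S⁻¹ = [-17/41; -15/82]
x' = x̄ + K·y = [-30/41, 111/82]
P' = (I − K·H)·P̄ = [1554/41 -501/41; -501/41 349/82]

x' = [-30/41, 111/82]
P' = [1554/41 -501/41; -501/41 349/82]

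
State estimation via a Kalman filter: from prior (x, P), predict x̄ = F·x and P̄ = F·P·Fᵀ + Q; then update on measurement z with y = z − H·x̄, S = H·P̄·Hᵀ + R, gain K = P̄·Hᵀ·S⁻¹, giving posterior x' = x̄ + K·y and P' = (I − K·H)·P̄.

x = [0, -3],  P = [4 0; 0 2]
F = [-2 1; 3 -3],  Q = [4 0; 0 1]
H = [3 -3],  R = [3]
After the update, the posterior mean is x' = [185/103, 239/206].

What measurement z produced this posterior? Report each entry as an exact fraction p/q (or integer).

x̄ = F·x = [-3, 9]
P̄ = F·P·Fᵀ + Q = [22 -30; -30 55]
S = H·P̄·Hᵀ + R = [1236]
K = P̄·Hᵀ·S⁻¹ = [13/103; -85/412]
x' − x̄ = [494/103, -1615/206] = K·y
y = (KᵀK)⁻¹·Kᵀ·(x' − x̄) = [38]
z = y + H·x̄ = [38] + [-36] = [2]

z = [2]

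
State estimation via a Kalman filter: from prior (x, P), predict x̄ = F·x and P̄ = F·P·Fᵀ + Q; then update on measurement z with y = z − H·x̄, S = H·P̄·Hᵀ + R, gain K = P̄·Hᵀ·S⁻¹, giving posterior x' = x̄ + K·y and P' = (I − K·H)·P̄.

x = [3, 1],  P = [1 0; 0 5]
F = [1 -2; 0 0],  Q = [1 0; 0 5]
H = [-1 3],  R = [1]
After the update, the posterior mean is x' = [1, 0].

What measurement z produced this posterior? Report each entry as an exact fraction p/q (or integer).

x̄ = F·x = [1, 0]
P̄ = F·P·Fᵀ + Q = [22 0; 0 5]
S = H·P̄·Hᵀ + R = [68]
K = P̄·Hᵀ·S⁻¹ = [-11/34; 15/68]
x' − x̄ = [0, 0] = K·y
y = (KᵀK)⁻¹·Kᵀ·(x' − x̄) = [0]
z = y + H·x̄ = [0] + [-1] = [-1]

z = [-1]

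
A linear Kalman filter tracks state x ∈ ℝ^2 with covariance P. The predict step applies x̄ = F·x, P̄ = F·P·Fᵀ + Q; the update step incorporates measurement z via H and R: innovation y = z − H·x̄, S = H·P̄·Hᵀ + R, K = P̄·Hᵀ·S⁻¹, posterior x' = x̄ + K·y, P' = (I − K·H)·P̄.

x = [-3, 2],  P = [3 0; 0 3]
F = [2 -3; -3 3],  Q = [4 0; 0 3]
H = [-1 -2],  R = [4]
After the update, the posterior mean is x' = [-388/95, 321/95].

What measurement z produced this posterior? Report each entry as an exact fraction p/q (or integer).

x̄ = F·x = [-12, 15]
P̄ = F·P·Fᵀ + Q = [43 -45; -45 57]
S = H·P̄·Hᵀ + R = [95]
K = P̄·Hᵀ·S⁻¹ = [47/95; -69/95]
x' − x̄ = [752/95, -1104/95] = K·y
y = (KᵀK)⁻¹·Kᵀ·(x' − x̄) = [16]
z = y + H·x̄ = [16] + [-18] = [-2]

z = [-2]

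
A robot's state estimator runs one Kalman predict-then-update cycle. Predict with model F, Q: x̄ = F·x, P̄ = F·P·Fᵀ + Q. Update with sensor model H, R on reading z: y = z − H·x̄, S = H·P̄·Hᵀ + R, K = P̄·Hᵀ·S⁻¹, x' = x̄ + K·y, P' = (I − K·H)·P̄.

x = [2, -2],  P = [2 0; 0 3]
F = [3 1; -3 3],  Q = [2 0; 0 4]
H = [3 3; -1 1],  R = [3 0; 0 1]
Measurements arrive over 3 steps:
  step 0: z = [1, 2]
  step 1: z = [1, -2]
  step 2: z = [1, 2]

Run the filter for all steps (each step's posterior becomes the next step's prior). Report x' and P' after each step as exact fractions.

step 0: x' = [-9674/12805, 13652/12805], P' = [4207/12805 -2101/12805; -2101/12805 4233/12805]
step 1: x' = [8089700/7925077, -5187730/7925077], P' = [2449420/7925077 -1234930/7925077; -1234930/7925077 2559318/7925077]
step 2: x' = [-573228792/936979313, 4508329914/4684896565], P' = [289000112/936979313 -145550870/936979313; -145550870/936979313 1510963578/4684896565]

step 0: x̄ = F·x = [4, -12]
step 0: P̄ = F·P·Fᵀ + Q = [23 -9; -9 49]
step 0: y = z − H·x̄ = [25, 18]
step 0: S = H·P̄·Hᵀ + R = [489 78; 78 91]
step 0: K = P̄·Hᵀ·S⁻¹ = [162/985 -6308/12805; 164/985 6334/12805]
step 0: x' = x̄ + K·y = [-9674/12805, 13652/12805]
step 0: P' = (I − K·H)·P̄ = [4207/12805 -2101/12805; -2101/12805 4233/12805]
step 1: x̄ = F·x = [-3074/2561, 69978/12805]
step 1: P̄ = F·P·Fᵀ + Q = [11020/2561 -7554/2561; -7554/2561 164998/12805]
step 1: y = z − H·x̄ = [-151019/12805, -110958/12805]
step 1: S = H·P̄·Hᵀ + R = [1339437/12805 329694/12805; 329694/12805 308443/12805]
step 1: K = P̄·Hᵀ·S⁻¹ = [1214490/7925077 -3684350/7925077; 1324388/7925077 3794248/7925077]
step 1: x' = x̄ + K·y = [8089700/7925077, -5187730/7925077]
step 1: P' = (I − K·H)·P̄ = [2449420/7925077 -1234930/7925077; -1234930/7925077 2559318/7925077]
step 2: x̄ = F·x = [19081370/7925077, -39832290/7925077]
step 2: P̄ = F·P·Fᵀ + Q = [33044672/7925077 -21776406/7925077; -21776406/7925077 99007690/7925077]
step 2: y = z − H·x̄ = [70177837/7925077, 74763814/7925077]
step 2: S = H·P̄·Hᵀ + R = [820271181/7925077 197889054/7925077; 197889054/7925077 183530251/7925077]
step 2: K = P̄·Hᵀ·S⁻¹ = [143449242/936979313 -434550982/936979313; 783209228/4684896565 2238717928/4684896565]
step 2: x' = x̄ + K·y = [-573228792/936979313, 4508329914/4684896565]
step 2: P' = (I − K·H)·P̄ = [289000112/936979313 -145550870/936979313; -145550870/936979313 1510963578/4684896565]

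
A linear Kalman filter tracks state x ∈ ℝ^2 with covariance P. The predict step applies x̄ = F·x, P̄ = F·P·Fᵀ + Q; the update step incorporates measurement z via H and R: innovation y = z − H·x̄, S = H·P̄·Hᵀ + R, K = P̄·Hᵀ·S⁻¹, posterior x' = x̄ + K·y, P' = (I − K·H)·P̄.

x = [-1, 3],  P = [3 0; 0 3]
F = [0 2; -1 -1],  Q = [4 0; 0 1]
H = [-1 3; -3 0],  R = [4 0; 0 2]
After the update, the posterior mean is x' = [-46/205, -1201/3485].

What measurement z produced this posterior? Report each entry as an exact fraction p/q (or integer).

z = [-1, 1]

x̄ = F·x = [6, -2]
P̄ = F·P·Fᵀ + Q = [16 -6; -6 7]
S = H·P̄·Hᵀ + R = [119 102; 102 146]
K = P̄·Hᵀ·S⁻¹ = [-2/205 -66/205; 1053/3485 -18/205]
x' − x̄ = [-1276/205, 5769/3485] = K·y
y = (KᵀK)⁻¹·Kᵀ·(x' − x̄) = [11, 19]
z = y + H·x̄ = [11, 19] + [-12, -18] = [-1, 1]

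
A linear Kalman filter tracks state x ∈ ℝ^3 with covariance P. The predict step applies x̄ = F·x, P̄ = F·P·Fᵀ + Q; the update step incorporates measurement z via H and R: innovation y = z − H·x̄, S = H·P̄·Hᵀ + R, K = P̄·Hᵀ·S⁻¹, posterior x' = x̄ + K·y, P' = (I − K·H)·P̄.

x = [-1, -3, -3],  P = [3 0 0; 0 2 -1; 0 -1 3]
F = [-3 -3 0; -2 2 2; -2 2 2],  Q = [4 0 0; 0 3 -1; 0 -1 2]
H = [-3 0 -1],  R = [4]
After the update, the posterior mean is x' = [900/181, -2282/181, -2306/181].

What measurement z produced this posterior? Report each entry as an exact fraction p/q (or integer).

z = [-2]

x̄ = F·x = [12, -10, -10]
P̄ = F·P·Fᵀ + Q = [49 12 12; 12 27 23; 12 23 26]
S = H·P̄·Hᵀ + R = [543]
K = P̄·Hᵀ·S⁻¹ = [-53/181; -59/543; -62/543]
x' − x̄ = [-1272/181, -472/181, -496/181] = K·y
y = (KᵀK)⁻¹·Kᵀ·(x' − x̄) = [24]
z = y + H·x̄ = [24] + [-26] = [-2]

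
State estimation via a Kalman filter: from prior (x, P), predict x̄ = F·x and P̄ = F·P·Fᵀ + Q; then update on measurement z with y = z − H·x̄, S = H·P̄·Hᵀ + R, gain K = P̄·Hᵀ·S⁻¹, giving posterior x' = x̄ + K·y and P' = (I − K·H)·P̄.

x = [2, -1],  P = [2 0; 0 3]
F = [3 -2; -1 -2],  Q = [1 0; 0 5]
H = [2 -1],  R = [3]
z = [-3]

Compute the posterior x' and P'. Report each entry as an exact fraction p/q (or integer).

x̄ = F·x = [8, 0]
P̄ = F·P·Fᵀ + Q = [31 6; 6 19]
y = z − H·x̄ = [-19]
S = H·P̄·Hᵀ + R = [122]
K = P̄·Hᵀ·S⁻¹ = [28/61; -7/122]
x' = x̄ + K·y = [-44/61, 133/122]
P' = (I − K·H)·P̄ = [323/61 562/61; 562/61 2269/122]

x' = [-44/61, 133/122]
P' = [323/61 562/61; 562/61 2269/122]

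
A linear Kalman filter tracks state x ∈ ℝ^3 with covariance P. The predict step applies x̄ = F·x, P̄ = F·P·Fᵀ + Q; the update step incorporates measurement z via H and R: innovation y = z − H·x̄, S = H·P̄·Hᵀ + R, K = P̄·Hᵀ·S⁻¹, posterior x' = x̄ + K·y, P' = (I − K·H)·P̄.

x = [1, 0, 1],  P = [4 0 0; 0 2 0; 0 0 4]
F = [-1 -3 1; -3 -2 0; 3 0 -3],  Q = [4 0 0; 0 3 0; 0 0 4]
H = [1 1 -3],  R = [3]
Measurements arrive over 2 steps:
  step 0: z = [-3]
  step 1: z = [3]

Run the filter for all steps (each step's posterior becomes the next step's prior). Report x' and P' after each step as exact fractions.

step 0: x̄ = F·x = [0, -3, 0]
step 0: P̄ = F·P·Fᵀ + Q = [30 24 -24; 24 47 -36; -24 -36 76]
step 0: y = z − H·x̄ = [0]
step 0: S = H·P̄·Hᵀ + R = [1172]
step 0: K = P̄·Hᵀ·S⁻¹ = [63/586; 179/1172; -72/293]
step 0: x' = x̄ + K·y = [0, -3, 0]
step 0: P' = (I − K·H)·P̄ = [4821/293 2787/586 2040/293; 2787/586 23043/1172 2340/293; 2040/293 2340/293 1532/293]
step 1: x̄ = F·x = [9, 6, 0]
step 1: P̄ = F·P·Fᵀ + Q = [198451/1172 53556/293 3399/586; 53556/293 84033/293 -19350/293; 3399/586 -19350/293 21629/293]
step 1: y = z − H·x̄ = [-12]
step 1: S = H·P̄·Hᵀ + R = [2168803/1172]
step 1: K = P̄·Hᵀ·S⁻¹ = [392281/2168803; 782556/2168803; -330150/2168803]
step 1: x' = x̄ + K·y = [14811855/2168803, 3622146/2168803, 3961800/2168803]
step 1: P' = (I − K·H)·P̄ = [235935786/2168803 134494713/2168803 123084552/2168803; 134494713/2168803 99496755/2168803 77214600/2168803; 123084552/2168803 77214600/2168803 67096534/2168803]

step 0: x' = [0, -3, 0], P' = [4821/293 2787/586 2040/293; 2787/586 23043/1172 2340/293; 2040/293 2340/293 1532/293]
step 1: x' = [14811855/2168803, 3622146/2168803, 3961800/2168803], P' = [235935786/2168803 134494713/2168803 123084552/2168803; 134494713/2168803 99496755/2168803 77214600/2168803; 123084552/2168803 77214600/2168803 67096534/2168803]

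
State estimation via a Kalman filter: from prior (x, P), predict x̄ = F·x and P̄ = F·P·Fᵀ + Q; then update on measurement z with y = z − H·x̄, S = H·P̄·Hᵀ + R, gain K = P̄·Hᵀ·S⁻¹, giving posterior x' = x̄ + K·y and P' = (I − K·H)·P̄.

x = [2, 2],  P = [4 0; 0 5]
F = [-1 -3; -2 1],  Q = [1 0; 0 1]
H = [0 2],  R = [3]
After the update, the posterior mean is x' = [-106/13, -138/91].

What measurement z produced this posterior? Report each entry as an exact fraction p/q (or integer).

x̄ = F·x = [-8, -2]
P̄ = F·P·Fᵀ + Q = [50 -7; -7 22]
S = H·P̄·Hᵀ + R = [91]
K = P̄·Hᵀ·S⁻¹ = [-2/13; 44/91]
x' − x̄ = [-2/13, 44/91] = K·y
y = (KᵀK)⁻¹·Kᵀ·(x' − x̄) = [1]
z = y + H·x̄ = [1] + [-4] = [-3]

z = [-3]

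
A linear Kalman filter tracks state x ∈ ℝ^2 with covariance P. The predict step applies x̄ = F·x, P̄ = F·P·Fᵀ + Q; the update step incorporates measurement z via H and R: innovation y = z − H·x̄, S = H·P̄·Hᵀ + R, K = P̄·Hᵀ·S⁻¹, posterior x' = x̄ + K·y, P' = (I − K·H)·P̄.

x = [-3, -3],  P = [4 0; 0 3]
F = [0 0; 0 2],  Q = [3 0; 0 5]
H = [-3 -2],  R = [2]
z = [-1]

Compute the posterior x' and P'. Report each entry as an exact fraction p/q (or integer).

x' = [117/97, -140/97]
P' = [210/97 -306/97; -306/97 493/97]

x̄ = F·x = [0, -6]
P̄ = F·P·Fᵀ + Q = [3 0; 0 17]
y = z − H·x̄ = [-13]
S = H·P̄·Hᵀ + R = [97]
K = P̄·Hᵀ·S⁻¹ = [-9/97; -34/97]
x' = x̄ + K·y = [117/97, -140/97]
P' = (I − K·H)·P̄ = [210/97 -306/97; -306/97 493/97]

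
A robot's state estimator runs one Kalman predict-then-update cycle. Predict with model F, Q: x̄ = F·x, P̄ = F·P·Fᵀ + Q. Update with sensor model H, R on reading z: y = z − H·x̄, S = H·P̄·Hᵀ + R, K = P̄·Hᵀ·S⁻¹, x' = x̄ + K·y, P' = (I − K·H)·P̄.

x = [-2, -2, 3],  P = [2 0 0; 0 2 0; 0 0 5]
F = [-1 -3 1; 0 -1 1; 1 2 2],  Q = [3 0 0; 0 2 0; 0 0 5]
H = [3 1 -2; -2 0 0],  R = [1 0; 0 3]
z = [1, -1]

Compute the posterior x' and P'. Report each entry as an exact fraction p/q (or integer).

x' = [11137/14144, 6615/7072, 4071/3536]
P' = [9501/14144 3483/7072 4395/3536; 3483/7072 14397/3536 4973/1768; 4395/3536 4973/1768 3113/884]

x̄ = F·x = [11, 5, 0]
P̄ = F·P·Fᵀ + Q = [28 11 -4; 11 9 6; -4 6 35]
y = z − H·x̄ = [-37, 21]
S = H·P̄·Hᵀ + R = [492 -206; -206 115]
K = P̄·Hᵀ·S⁻¹ = [309/14144 -3167/7072; -541/7072 -1161/3536; -1773/3536 -1465/1768]
x' = x̄ + K·y = [11137/14144, 6615/7072, 4071/3536]
P' = (I − K·H)·P̄ = [9501/14144 3483/7072 4395/3536; 3483/7072 14397/3536 4973/1768; 4395/3536 4973/1768 3113/884]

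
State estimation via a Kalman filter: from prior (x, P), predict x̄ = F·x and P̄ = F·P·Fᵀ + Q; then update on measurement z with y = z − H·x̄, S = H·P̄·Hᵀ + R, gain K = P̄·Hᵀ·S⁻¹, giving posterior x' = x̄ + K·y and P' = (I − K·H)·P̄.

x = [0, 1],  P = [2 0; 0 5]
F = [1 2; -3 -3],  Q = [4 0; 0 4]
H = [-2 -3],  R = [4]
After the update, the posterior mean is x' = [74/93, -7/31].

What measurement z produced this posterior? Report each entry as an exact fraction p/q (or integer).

z = [-1]

x̄ = F·x = [2, -3]
P̄ = F·P·Fᵀ + Q = [26 -36; -36 67]
S = H·P̄·Hᵀ + R = [279]
K = P̄·Hᵀ·S⁻¹ = [56/279; -43/93]
x' − x̄ = [-112/93, 86/31] = K·y
y = (KᵀK)⁻¹·Kᵀ·(x' − x̄) = [-6]
z = y + H·x̄ = [-6] + [5] = [-1]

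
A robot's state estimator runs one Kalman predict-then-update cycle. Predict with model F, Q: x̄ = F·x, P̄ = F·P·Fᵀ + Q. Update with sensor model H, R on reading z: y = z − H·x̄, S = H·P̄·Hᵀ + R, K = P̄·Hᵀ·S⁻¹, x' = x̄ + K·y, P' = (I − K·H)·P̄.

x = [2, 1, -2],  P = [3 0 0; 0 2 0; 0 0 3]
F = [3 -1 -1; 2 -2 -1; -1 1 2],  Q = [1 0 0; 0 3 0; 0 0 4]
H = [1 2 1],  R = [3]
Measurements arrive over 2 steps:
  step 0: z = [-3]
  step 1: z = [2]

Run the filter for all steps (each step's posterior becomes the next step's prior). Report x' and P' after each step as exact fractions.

step 0: x̄ = F·x = [7, 4, -5]
step 0: P̄ = F·P·Fᵀ + Q = [33 25 -17; 25 26 -16; -17 -16 21]
step 0: y = z − H·x̄ = [-13]
step 0: S = H·P̄·Hᵀ + R = [163]
step 0: K = P̄·Hᵀ·S⁻¹ = [66/163; 61/163; -28/163]
step 0: x' = x̄ + K·y = [283/163, -141/163, -451/163]
step 0: P' = (I − K·H)·P̄ = [1023/163 49/163 -923/163; 49/163 517/163 -900/163; -923/163 -900/163 2639/163]
step 1: x̄ = F·x = [1441/163, 1299/163, -1326/163]
step 1: P̄ = F·P·Fᵀ + Q = [15970/163 11334/163 -12429/163; 11334/163 8988/163 -8277/163; -12429/163 -8277/163 12742/163]
step 1: y = z − H·x̄ = [-2387/163]
step 1: S = H·P̄·Hᵀ + R = [52523/163]
step 1: K = P̄·Hᵀ·S⁻¹ = [26209/52523; 21033/52523; -16241/52523]
step 1: x' = x̄ + K·y = [80520/52523, 110562/52523, -189437/52523]
step 1: P' = (I − K·H)·P̄ = [931783/52523 270195/52523 -1393546/52523; 270195/52523 182145/52523 -571386/52523; -1393546/52523 -571386/52523 2487595/52523]

step 0: x' = [283/163, -141/163, -451/163], P' = [1023/163 49/163 -923/163; 49/163 517/163 -900/163; -923/163 -900/163 2639/163]
step 1: x' = [80520/52523, 110562/52523, -189437/52523], P' = [931783/52523 270195/52523 -1393546/52523; 270195/52523 182145/52523 -571386/52523; -1393546/52523 -571386/52523 2487595/52523]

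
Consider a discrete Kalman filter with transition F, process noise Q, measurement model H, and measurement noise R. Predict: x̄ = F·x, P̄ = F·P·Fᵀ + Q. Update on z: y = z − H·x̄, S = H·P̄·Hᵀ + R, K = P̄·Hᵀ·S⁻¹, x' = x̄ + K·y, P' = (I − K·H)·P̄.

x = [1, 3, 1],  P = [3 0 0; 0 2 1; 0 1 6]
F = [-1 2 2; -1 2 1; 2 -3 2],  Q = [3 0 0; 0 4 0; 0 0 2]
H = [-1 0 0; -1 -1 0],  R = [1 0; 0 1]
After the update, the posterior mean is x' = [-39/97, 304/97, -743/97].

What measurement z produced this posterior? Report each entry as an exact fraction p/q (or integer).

z = [1, -3]

x̄ = F·x = [7, 6, -5]
P̄ = F·P·Fᵀ + Q = [46 29 4; 29 25 -5; 4 -5 44]
S = H·P̄·Hᵀ + R = [47 75; 75 130]
K = P̄·Hᵀ·S⁻¹ = [-71/97 -15/97; 56/97 -363/485; -119/97 347/485]
x' − x̄ = [-718/97, -278/97, -258/97] = K·y
y = (KᵀK)⁻¹·Kᵀ·(x' − x̄) = [8, 10]
z = y + H·x̄ = [8, 10] + [-7, -13] = [1, -3]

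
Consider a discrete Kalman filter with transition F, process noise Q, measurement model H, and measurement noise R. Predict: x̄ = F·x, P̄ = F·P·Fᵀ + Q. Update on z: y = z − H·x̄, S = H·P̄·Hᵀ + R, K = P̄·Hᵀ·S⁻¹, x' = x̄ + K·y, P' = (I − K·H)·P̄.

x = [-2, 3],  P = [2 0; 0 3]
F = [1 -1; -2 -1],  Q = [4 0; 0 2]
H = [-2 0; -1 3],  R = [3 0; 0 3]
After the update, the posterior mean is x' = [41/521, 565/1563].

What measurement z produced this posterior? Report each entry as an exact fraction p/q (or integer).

x̄ = F·x = [-5, 1]
P̄ = F·P·Fᵀ + Q = [9 -1; -1 13]
S = H·P̄·Hᵀ + R = [39 24; 24 135]
K = P̄·Hᵀ·S⁻¹ = [-238/521 -4/521; -230/1563 168/521]
x' − x̄ = [2646/521, -998/1563] = K·y
y = (KᵀK)⁻¹·Kᵀ·(x' − x̄) = [-11, -7]
z = y + H·x̄ = [-11, -7] + [10, 8] = [-1, 1]

z = [-1, 1]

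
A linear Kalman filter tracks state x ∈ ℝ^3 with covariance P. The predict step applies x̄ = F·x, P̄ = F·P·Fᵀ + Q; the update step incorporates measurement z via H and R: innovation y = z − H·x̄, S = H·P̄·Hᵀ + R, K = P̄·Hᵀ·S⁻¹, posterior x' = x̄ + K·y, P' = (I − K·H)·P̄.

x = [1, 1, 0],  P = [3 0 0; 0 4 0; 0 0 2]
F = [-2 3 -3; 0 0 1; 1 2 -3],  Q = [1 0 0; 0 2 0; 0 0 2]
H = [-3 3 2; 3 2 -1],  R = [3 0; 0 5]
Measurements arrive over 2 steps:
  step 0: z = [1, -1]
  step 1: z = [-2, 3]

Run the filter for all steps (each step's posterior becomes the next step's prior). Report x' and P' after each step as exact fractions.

step 0: x̄ = F·x = [1, 0, 3]
step 0: P̄ = F·P·Fᵀ + Q = [67 -6 36; -6 4 -6; 36 -6 39]
step 0: y = z − H·x̄ = [-2, -1]
step 0: S = H·P̄·Hᵀ + R = [402 -357; -357 399]
step 0: K = P̄·Hᵀ·S⁻¹ = [-64/523 1003/3661; 274/1569 1606/10983; 19/523 642/3661]
step 0: x' = x̄ + K·y = [3554/3661, -1814/3661, 10075/3661]
step 0: P' = (I − K·H)·P̄ = [25972/3661 -9890/3661 53121/3661; -9890/3661 15832/10983 -21792/3661; 53121/3661 -21792/3661 112569/3661]
step 1: x̄ = F·x = [-42775/3661, 10075/3661, -30299/3661]
step 1: P̄ = F·P·Fᵀ + Q = [2316554/3661 -509325/3661 1488974/3661; -509325/3661 119891/3661 -328170/3661; 1488974/3661 -328170/3661 2912227/10983]
step 1: y = z − H·x̄ = [-105274/3661, 88859/3661]
step 1: S = H·P̄·Hᵀ + R = [39552238/10983 -31579511/10983; -31579511/10983 25753600/10983]
step 1: K = P̄·Hᵀ·S⁻¹ = [-371320062/1943640313 550411065/1943640313; 380649227/1943640313 249398074/1943640313; -194764177/1943640313 404150220/1943640313]
step 1: x' = x̄ + K·y = [1327536368/1943640313, 456425263/1943640313, -675872569/1943640313]
step 1: P' = (I − K·H)·P̄ = [4221801374/1943640313 -1182179094/1943640313 7548990609/1943640313; -1182179094/1943640313 1026066529/1943640313 -2741394594/1943640313; 7548990609/1943640313 -2741394594/1943640313 15143431539/1943640313]

step 0: x' = [3554/3661, -1814/3661, 10075/3661], P' = [25972/3661 -9890/3661 53121/3661; -9890/3661 15832/10983 -21792/3661; 53121/3661 -21792/3661 112569/3661]
step 1: x' = [1327536368/1943640313, 456425263/1943640313, -675872569/1943640313], P' = [4221801374/1943640313 -1182179094/1943640313 7548990609/1943640313; -1182179094/1943640313 1026066529/1943640313 -2741394594/1943640313; 7548990609/1943640313 -2741394594/1943640313 15143431539/1943640313]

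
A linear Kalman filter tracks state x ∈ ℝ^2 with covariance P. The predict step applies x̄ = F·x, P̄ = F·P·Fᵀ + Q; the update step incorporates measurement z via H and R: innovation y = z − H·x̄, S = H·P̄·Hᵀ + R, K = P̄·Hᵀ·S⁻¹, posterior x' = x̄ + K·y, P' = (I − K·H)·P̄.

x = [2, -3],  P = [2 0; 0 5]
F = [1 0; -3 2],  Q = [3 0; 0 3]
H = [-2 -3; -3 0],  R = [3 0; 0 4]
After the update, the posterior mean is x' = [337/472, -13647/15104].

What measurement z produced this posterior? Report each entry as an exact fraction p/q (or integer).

x̄ = F·x = [2, -12]
P̄ = F·P·Fᵀ + Q = [5 -6; -6 41]
S = H·P̄·Hᵀ + R = [320 -24; -24 49]
K = P̄·Hᵀ·S⁻¹ = [1/472 -18/59; -5007/15104 387/1888]
x' − x̄ = [-607/472, 167601/15104] = K·y
y = (KᵀK)⁻¹·Kᵀ·(x' − x̄) = [-31, 4]
z = y + H·x̄ = [-31, 4] + [32, -6] = [1, -2]

z = [1, -2]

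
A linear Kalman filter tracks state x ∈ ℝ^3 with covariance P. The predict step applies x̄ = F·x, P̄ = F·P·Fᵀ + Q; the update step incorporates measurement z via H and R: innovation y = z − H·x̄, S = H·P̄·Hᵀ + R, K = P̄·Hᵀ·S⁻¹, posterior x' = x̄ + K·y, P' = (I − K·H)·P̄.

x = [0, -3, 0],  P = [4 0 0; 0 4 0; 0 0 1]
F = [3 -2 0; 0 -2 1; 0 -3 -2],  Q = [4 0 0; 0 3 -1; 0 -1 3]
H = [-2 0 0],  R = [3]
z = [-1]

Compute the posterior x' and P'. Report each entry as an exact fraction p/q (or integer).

x' = [130/227, 1010/227, 1515/227]
P' = [168/227 48/227 72/227; 48/227 3516/227 3231/227; 72/227 3231/227 7457/227]

x̄ = F·x = [6, 6, 9]
P̄ = F·P·Fᵀ + Q = [56 16 24; 16 20 21; 24 21 43]
y = z − H·x̄ = [11]
S = H·P̄·Hᵀ + R = [227]
K = P̄·Hᵀ·S⁻¹ = [-112/227; -32/227; -48/227]
x' = x̄ + K·y = [130/227, 1010/227, 1515/227]
P' = (I − K·H)·P̄ = [168/227 48/227 72/227; 48/227 3516/227 3231/227; 72/227 3231/227 7457/227]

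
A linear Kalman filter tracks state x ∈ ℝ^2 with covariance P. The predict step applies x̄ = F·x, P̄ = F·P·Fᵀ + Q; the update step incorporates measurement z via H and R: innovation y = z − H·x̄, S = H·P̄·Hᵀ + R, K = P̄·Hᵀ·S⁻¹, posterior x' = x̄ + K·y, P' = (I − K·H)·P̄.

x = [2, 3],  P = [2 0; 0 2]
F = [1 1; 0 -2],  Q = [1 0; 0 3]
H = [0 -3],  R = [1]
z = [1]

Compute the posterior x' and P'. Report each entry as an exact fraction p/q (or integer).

x̄ = F·x = [5, -6]
P̄ = F·P·Fᵀ + Q = [5 -4; -4 11]
y = z − H·x̄ = [-17]
S = H·P̄·Hᵀ + R = [100]
K = P̄·Hᵀ·S⁻¹ = [3/25; -33/100]
x' = x̄ + K·y = [74/25, -39/100]
P' = (I − K·H)·P̄ = [89/25 -1/25; -1/25 11/100]

x' = [74/25, -39/100]
P' = [89/25 -1/25; -1/25 11/100]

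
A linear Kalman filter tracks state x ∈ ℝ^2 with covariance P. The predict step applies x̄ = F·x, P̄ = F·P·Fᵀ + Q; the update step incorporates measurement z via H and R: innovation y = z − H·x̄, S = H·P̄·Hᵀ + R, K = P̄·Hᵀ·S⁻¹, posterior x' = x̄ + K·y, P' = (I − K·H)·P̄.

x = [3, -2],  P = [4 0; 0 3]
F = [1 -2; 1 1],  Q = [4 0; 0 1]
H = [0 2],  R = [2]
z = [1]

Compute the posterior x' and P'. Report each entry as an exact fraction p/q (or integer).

x̄ = F·x = [7, 1]
P̄ = F·P·Fᵀ + Q = [20 -2; -2 8]
y = z − H·x̄ = [-1]
S = H·P̄·Hᵀ + R = [34]
K = P̄·Hᵀ·S⁻¹ = [-2/17; 8/17]
x' = x̄ + K·y = [121/17, 9/17]
P' = (I − K·H)·P̄ = [332/17 -2/17; -2/17 8/17]

x' = [121/17, 9/17]
P' = [332/17 -2/17; -2/17 8/17]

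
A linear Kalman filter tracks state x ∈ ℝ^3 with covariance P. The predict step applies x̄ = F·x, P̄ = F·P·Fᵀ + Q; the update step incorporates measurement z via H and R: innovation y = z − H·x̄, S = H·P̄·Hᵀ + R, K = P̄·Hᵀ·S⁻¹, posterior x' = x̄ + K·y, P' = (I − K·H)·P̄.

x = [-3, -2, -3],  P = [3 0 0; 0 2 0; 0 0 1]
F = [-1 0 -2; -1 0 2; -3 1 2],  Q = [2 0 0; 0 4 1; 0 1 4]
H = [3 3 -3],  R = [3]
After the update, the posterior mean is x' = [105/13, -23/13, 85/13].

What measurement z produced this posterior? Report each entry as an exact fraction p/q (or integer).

z = [-1]

x̄ = F·x = [9, -3, 1]
P̄ = F·P·Fᵀ + Q = [9 -1 5; -1 11 14; 5 14 37]
S = H·P̄·Hᵀ + R = [156]
K = P̄·Hᵀ·S⁻¹ = [3/52; -1/13; -9/26]
x' − x̄ = [-12/13, 16/13, 72/13] = K·y
y = (KᵀK)⁻¹·Kᵀ·(x' − x̄) = [-16]
z = y + H·x̄ = [-16] + [15] = [-1]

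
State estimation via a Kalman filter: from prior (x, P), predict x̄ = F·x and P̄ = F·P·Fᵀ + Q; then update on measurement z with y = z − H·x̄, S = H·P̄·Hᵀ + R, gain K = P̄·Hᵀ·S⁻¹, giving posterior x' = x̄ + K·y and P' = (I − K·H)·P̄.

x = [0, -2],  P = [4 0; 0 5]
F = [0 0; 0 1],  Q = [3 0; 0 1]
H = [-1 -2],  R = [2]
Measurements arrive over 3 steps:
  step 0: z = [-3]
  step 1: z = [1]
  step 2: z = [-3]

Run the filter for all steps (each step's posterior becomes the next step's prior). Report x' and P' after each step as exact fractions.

step 0: x' = [21/29, 26/29], P' = [78/29 -36/29; -36/29 30/29]
step 1: x' = [-81/127, 4/127], P' = [294/127 -118/127; -118/127 295/381]
step 2: x' = [3357/4609, 4116/4609], P' = [10398/4609 -4056/4609; -4056/4609 3380/4609]

step 0: x̄ = F·x = [0, -2]
step 0: P̄ = F·P·Fᵀ + Q = [3 0; 0 6]
step 0: y = z − H·x̄ = [-7]
step 0: S = H·P̄·Hᵀ + R = [29]
step 0: K = P̄·Hᵀ·S⁻¹ = [-3/29; -12/29]
step 0: x' = x̄ + K·y = [21/29, 26/29]
step 0: P' = (I − K·H)·P̄ = [78/29 -36/29; -36/29 30/29]
step 1: x̄ = F·x = [0, 26/29]
step 1: P̄ = F·P·Fᵀ + Q = [3 0; 0 59/29]
step 1: y = z − H·x̄ = [81/29]
step 1: S = H·P̄·Hᵀ + R = [381/29]
step 1: K = P̄·Hᵀ·S⁻¹ = [-29/127; -118/381]
step 1: x' = x̄ + K·y = [-81/127, 4/127]
step 1: P' = (I − K·H)·P̄ = [294/127 -118/127; -118/127 295/381]
step 2: x̄ = F·x = [0, 4/127]
step 2: P̄ = F·P·Fᵀ + Q = [3 0; 0 676/381]
step 2: y = z − H·x̄ = [-373/127]
step 2: S = H·P̄·Hᵀ + R = [4609/381]
step 2: K = P̄·Hᵀ·S⁻¹ = [-1143/4609; -1352/4609]
step 2: x' = x̄ + K·y = [3357/4609, 4116/4609]
step 2: P' = (I − K·H)·P̄ = [10398/4609 -4056/4609; -4056/4609 3380/4609]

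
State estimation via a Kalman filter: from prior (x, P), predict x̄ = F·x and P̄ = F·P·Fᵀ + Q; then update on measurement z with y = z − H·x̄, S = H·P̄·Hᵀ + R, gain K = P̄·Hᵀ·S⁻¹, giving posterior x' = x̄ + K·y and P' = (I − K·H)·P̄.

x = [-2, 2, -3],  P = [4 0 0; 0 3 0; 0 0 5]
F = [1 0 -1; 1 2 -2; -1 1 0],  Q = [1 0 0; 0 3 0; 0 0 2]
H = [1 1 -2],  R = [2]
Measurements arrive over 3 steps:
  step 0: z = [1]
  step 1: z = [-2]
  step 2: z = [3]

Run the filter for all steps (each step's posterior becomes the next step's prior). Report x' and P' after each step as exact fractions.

step 0: x̄ = F·x = [1, 8, 4]
step 0: P̄ = F·P·Fᵀ + Q = [10 14 -4; 14 39 2; -4 2 9]
step 0: y = z − H·x̄ = [0]
step 0: S = H·P̄·Hᵀ + R = [123]
step 0: K = P̄·Hᵀ·S⁻¹ = [32/123; 49/123; -20/123]
step 0: x' = x̄ + K·y = [1, 8, 4]
step 0: P' = (I − K·H)·P̄ = [206/123 154/123 148/123; 154/123 2396/123 1226/123; 148/123 1226/123 707/123]
step 1: x̄ = F·x = [-3, 9, 7]
step 1: P̄ = F·P·Fᵀ + Q = [740/123 -968/123 -1130/123; -968/123 3203/123 2276/123; -1130/123 2276/123 2540/123]
step 1: y = z − H·x̄ = [6]
step 1: S = H·P̄·Hᵀ + R = [7829/123]
step 1: K = P̄·Hᵀ·S⁻¹ = [2032/7829; -2317/7829; -3934/7829]
step 1: x' = x̄ + K·y = [-11295/7829, 56559/7829, 31199/7829]
step 1: P' = (I − K·H)·P̄ = [13532/7829 -23336/7829 -6934/7829; -23336/7829 160226/7829 70762/7829; -6934/7829 70762/7829 35848/7829]
step 2: x̄ = F·x = [-42494/7829, 39425/7829, 67854/7829]
step 2: P̄ = F·P·Fᵀ + Q = [71077/7829 -82166/7829 -114564/7829; -82166/7829 189611/7829 174864/7829; -114564/7829 174864/7829 236088/7829]
step 2: y = z − H·x̄ = [162264/7829]
step 2: S = H·P̄·Hᵀ + R = [815166/7829]
step 2: K = P̄·Hᵀ·S⁻¹ = [218039/815166; -80761/271722; -22882/45287]
step 2: x' = x̄ + K·y = [15758/135861, -50921/45287, -81750/45287]
step 2: P' = (I − K·H)·P̄ = [1328209/815166 -602537/271722 -25430/45287; -602537/271722 1360517/90574 303378/45287; -25430/45287 303378/45287 161856/45287]

step 0: x' = [1, 8, 4], P' = [206/123 154/123 148/123; 154/123 2396/123 1226/123; 148/123 1226/123 707/123]
step 1: x' = [-11295/7829, 56559/7829, 31199/7829], P' = [13532/7829 -23336/7829 -6934/7829; -23336/7829 160226/7829 70762/7829; -6934/7829 70762/7829 35848/7829]
step 2: x' = [15758/135861, -50921/45287, -81750/45287], P' = [1328209/815166 -602537/271722 -25430/45287; -602537/271722 1360517/90574 303378/45287; -25430/45287 303378/45287 161856/45287]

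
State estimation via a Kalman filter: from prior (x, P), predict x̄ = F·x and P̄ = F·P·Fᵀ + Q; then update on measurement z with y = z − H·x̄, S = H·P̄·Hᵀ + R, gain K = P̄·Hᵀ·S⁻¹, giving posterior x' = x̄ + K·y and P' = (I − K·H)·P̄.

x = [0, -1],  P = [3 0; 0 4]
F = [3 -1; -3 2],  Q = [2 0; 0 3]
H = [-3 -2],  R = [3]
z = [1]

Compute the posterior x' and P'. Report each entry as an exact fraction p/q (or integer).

x̄ = F·x = [1, -2]
P̄ = F·P·Fᵀ + Q = [33 -35; -35 46]
y = z − H·x̄ = [0]
S = H·P̄·Hᵀ + R = [64]
K = P̄·Hᵀ·S⁻¹ = [-29/64; 13/64]
x' = x̄ + K·y = [1, -2]
P' = (I − K·H)·P̄ = [1271/64 -1863/64; -1863/64 2775/64]

x' = [1, -2]
P' = [1271/64 -1863/64; -1863/64 2775/64]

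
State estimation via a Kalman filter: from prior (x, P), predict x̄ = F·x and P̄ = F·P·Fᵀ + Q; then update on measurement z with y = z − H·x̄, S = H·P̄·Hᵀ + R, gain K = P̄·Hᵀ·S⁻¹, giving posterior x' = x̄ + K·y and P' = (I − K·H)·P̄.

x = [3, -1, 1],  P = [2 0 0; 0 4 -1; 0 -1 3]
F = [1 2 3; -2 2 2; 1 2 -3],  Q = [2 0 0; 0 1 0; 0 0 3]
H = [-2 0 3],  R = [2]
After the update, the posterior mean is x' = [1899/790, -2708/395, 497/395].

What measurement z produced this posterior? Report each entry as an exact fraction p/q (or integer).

x̄ = F·x = [4, -6, -2]
P̄ = F·P·Fᵀ + Q = [35 20 -9; 20 29 -4; -9 -4 60]
S = H·P̄·Hᵀ + R = [790]
K = P̄·Hᵀ·S⁻¹ = [-97/790; -26/395; 99/395]
x' − x̄ = [-1261/790, -338/395, 1287/395] = K·y
y = (KᵀK)⁻¹·Kᵀ·(x' − x̄) = [13]
z = y + H·x̄ = [13] + [-14] = [-1]

z = [-1]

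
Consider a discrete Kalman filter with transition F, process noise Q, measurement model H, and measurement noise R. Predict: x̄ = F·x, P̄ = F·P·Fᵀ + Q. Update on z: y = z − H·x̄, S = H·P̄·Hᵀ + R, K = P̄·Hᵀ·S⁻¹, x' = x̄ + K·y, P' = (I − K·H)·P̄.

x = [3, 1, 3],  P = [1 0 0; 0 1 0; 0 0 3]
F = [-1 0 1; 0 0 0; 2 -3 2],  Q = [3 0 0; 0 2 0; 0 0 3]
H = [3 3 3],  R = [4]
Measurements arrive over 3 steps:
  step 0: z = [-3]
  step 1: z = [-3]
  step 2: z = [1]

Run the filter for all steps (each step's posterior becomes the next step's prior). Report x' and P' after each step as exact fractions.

step 0: x̄ = F·x = [0, 0, 9]
step 0: P̄ = F·P·Fᵀ + Q = [7 0 4; 0 2 0; 4 0 28]
step 0: y = z − H·x̄ = [-30]
step 0: S = H·P̄·Hᵀ + R = [409]
step 0: K = P̄·Hᵀ·S⁻¹ = [33/409; 6/409; 96/409]
step 0: x' = x̄ + K·y = [-990/409, -180/409, 801/409]
step 0: P' = (I − K·H)·P̄ = [1774/409 -198/409 -1532/409; -198/409 782/409 -576/409; -1532/409 -576/409 2236/409]
step 1: x̄ = F·x = [1791/409, 0, 162/409]
step 1: P̄ = F·P·Fᵀ + Q = [8301/409 0 2058/409; 0 2 0; 2058/409 0 21337/409]
step 1: y = z − H·x̄ = [-7086/409]
step 1: S = H·P̄·Hᵀ + R = [312784/409]
step 1: K = P̄·Hᵀ·S⁻¹ = [31077/312784; 1227/156392; 70185/312784]
step 1: x' = x̄ + K·y = [415629/156392, -10629/78196, -546039/156392]
step 1: P' = (I − K·H)·P̄ = [3986895/312784 -93231/156392 -3758997/312784; -93231/156392 152711/78196 -210555/156392; -3758997/312784 -210555/156392 4273687/312784]
step 2: x̄ = F·x = [-240417/39098, 0, -98523/78196]
step 2: P̄ = F·P·Fᵀ + Q = [1044808/19549 0 159691/39098; 0 2 0; 159691/39098 0 4174291/78196]
step 2: y = z − H·x̄ = [1816267/78196]
step 2: S = H·P̄·Hᵀ + R = [82650895/78196]
step 2: K = P̄·Hᵀ·S⁻¹ = [13495842/82650895; 469176/82650895; 13481019/82650895]
step 2: x' = x̄ + K·y = [-194758146/82650895, 10897602/82650895, 208989153/82650895]
step 2: P' = (I − K·H)·P̄ = [2088080131/82650895 -80975052/82650895 -1989110623/82650895; -80975052/82650895 162486734/82650895 -80886114/82650895; -1989110623/82650895 -80886114/82650895 2087971429/82650895]

step 0: x' = [-990/409, -180/409, 801/409], P' = [1774/409 -198/409 -1532/409; -198/409 782/409 -576/409; -1532/409 -576/409 2236/409]
step 1: x' = [415629/156392, -10629/78196, -546039/156392], P' = [3986895/312784 -93231/156392 -3758997/312784; -93231/156392 152711/78196 -210555/156392; -3758997/312784 -210555/156392 4273687/312784]
step 2: x' = [-194758146/82650895, 10897602/82650895, 208989153/82650895], P' = [2088080131/82650895 -80975052/82650895 -1989110623/82650895; -80975052/82650895 162486734/82650895 -80886114/82650895; -1989110623/82650895 -80886114/82650895 2087971429/82650895]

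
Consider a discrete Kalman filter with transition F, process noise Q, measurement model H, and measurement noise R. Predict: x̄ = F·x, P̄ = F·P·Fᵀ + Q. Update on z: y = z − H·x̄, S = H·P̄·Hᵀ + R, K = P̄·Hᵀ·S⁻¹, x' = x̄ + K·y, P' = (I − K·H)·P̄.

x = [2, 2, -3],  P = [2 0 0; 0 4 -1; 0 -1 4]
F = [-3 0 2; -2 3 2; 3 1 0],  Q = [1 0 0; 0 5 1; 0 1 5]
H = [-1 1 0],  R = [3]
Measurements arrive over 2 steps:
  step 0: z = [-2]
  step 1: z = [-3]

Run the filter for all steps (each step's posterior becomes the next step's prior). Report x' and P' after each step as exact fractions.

step 0: x̄ = F·x = [-12, -4, 8]
step 0: P̄ = F·P·Fᵀ + Q = [35 22 -20; 22 53 -1; -20 -1 27]
step 0: y = z − H·x̄ = [-10]
step 0: S = H·P̄·Hᵀ + R = [47]
step 0: K = P̄·Hᵀ·S⁻¹ = [-13/47; 31/47; 19/47]
step 0: x' = x̄ + K·y = [-434/47, -498/47, 186/47]
step 0: P' = (I − K·H)·P̄ = [1476/47 1437/47 -693/47; 1437/47 1530/47 -636/47; -693/47 -636/47 908/47]
step 1: x̄ = F·x = [1674/47, -254/47, -1800/47]
step 1: P̄ = F·P·Fᵀ + Q = [25279/47 2669/47 -23025/47; 2669/47 4209/47 410/47; -23025/47 410/47 23671/47]
step 1: y = z − H·x̄ = [1787/47]
step 1: S = H·P̄·Hᵀ + R = [24291/47]
step 1: K = P̄·Hᵀ·S⁻¹ = [-22610/24291; 1540/24291; 23435/24291]
step 1: x' = x̄ + K·y = [5512/24291, -72722/24291, -39265/24291]
step 1: P' = (I − K·H)·P̄ = [2188087/24291 2120257/24291 -626275/24291; 2120257/24291 2124877/24291 -555970/24291; -626275/24291 -555970/24291 548788/24291]

step 0: x' = [-434/47, -498/47, 186/47], P' = [1476/47 1437/47 -693/47; 1437/47 1530/47 -636/47; -693/47 -636/47 908/47]
step 1: x' = [5512/24291, -72722/24291, -39265/24291], P' = [2188087/24291 2120257/24291 -626275/24291; 2120257/24291 2124877/24291 -555970/24291; -626275/24291 -555970/24291 548788/24291]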